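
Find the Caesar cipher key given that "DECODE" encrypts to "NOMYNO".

Step 1: Compare first letters: D (position 3) -> N (position 13).
Step 2: Shift = (13 - 3) mod 26 = 10.
The shift value is 10.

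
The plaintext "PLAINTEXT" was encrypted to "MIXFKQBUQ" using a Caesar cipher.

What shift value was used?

Step 1: Compare first letters: P (position 15) -> M (position 12).
Step 2: Shift = (12 - 15) mod 26 = 23.
The shift value is 23.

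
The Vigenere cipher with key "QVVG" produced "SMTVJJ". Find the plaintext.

Step 1: Extend key: QVVGQV
Step 2: Decrypt each letter (c - k) mod 26:
  S(18) - Q(16) = (18-16) mod 26 = 2 = C
  M(12) - V(21) = (12-21) mod 26 = 17 = R
  T(19) - V(21) = (19-21) mod 26 = 24 = Y
  V(21) - G(6) = (21-6) mod 26 = 15 = P
  J(9) - Q(16) = (9-16) mod 26 = 19 = T
  J(9) - V(21) = (9-21) mod 26 = 14 = O
Plaintext: CRYPTO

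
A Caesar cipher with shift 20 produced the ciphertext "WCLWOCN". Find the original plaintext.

Step 1: Reverse the shift by subtracting 20 from each letter position.
  W (position 22) -> position (22-20) mod 26 = 2 -> C
  C (position 2) -> position (2-20) mod 26 = 8 -> I
  L (position 11) -> position (11-20) mod 26 = 17 -> R
  W (position 22) -> position (22-20) mod 26 = 2 -> C
  O (position 14) -> position (14-20) mod 26 = 20 -> U
  C (position 2) -> position (2-20) mod 26 = 8 -> I
  N (position 13) -> position (13-20) mod 26 = 19 -> T
Decrypted message: CIRCUIT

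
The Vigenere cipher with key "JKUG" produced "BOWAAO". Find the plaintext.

Step 1: Extend key: JKUGJK
Step 2: Decrypt each letter (c - k) mod 26:
  B(1) - J(9) = (1-9) mod 26 = 18 = S
  O(14) - K(10) = (14-10) mod 26 = 4 = E
  W(22) - U(20) = (22-20) mod 26 = 2 = C
  A(0) - G(6) = (0-6) mod 26 = 20 = U
  A(0) - J(9) = (0-9) mod 26 = 17 = R
  O(14) - K(10) = (14-10) mod 26 = 4 = E
Plaintext: SECURE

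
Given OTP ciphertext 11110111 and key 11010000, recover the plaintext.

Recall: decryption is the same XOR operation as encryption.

Step 1: XOR ciphertext with key:
  Ciphertext: 11110111
  Key:        11010000
  XOR:        00100111
Step 2: Plaintext = 00100111 = 39 in decimal.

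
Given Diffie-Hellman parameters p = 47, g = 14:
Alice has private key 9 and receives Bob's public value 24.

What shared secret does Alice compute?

Step 1: s = B^a mod p = 24^9 mod 47.
  24^1 mod 47 = 24
  24^2 mod 47 = (24 * 24) mod 47 = 12
  24^3 mod 47 = (12 * 24) mod 47 = 6
  24^4 mod 47 = (6 * 24) mod 47 = 3
  24^5 mod 47 = (3 * 24) mod 47 = 25
  24^6 mod 47 = (25 * 24) mod 47 = 36
  24^7 mod 47 = (36 * 24) mod 47 = 18
  24^8 mod 47 = (18 * 24) mod 47 = 9
  24^9 mod 47 = (9 * 24) mod 47 = 28
Result: shared secret = 28.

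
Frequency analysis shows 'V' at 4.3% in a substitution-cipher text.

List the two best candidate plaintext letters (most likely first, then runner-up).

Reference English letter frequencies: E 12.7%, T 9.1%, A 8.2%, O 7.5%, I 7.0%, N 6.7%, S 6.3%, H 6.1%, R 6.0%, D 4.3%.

Step 1: Observed frequency of 'V' is 4.3%.
Step 2: Compute distances to each reference frequency and sort:
  D (4.3%): difference = 0.0% <-- BEST
  R (6.0%): difference = 1.7% <-- RUNNER-UP
  H (6.1%): difference = 1.8%
  S (6.3%): difference = 2.0%
  N (6.7%): difference = 2.4%
Step 3: Most likely is 'D' (4.3%, diff 0.0%); second most likely is 'R' (6.0%, diff 1.7%).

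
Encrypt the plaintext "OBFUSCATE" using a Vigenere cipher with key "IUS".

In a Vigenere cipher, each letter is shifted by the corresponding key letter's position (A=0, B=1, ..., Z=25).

Step 1: Repeat key to match plaintext length:
  Plaintext: OBFUSCATE
  Key:       IUSIUSIUS
Step 2: Encrypt each letter:
  O(14) + I(8) = (14+8) mod 26 = 22 = W
  B(1) + U(20) = (1+20) mod 26 = 21 = V
  F(5) + S(18) = (5+18) mod 26 = 23 = X
  U(20) + I(8) = (20+8) mod 26 = 2 = C
  S(18) + U(20) = (18+20) mod 26 = 12 = M
  C(2) + S(18) = (2+18) mod 26 = 20 = U
  A(0) + I(8) = (0+8) mod 26 = 8 = I
  T(19) + U(20) = (19+20) mod 26 = 13 = N
  E(4) + S(18) = (4+18) mod 26 = 22 = W
Ciphertext: WVXCMUINW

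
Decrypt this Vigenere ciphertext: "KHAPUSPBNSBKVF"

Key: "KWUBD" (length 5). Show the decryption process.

Step 1: Key 'KWUBD' has length 5. Extended key: KWUBDKWUBDKWUB
Step 2: Decrypt each position:
  K(10) - K(10) = 0 = A
  H(7) - W(22) = 11 = L
  A(0) - U(20) = 6 = G
  P(15) - B(1) = 14 = O
  U(20) - D(3) = 17 = R
  S(18) - K(10) = 8 = I
  P(15) - W(22) = 19 = T
  B(1) - U(20) = 7 = H
  N(13) - B(1) = 12 = M
  S(18) - D(3) = 15 = P
  B(1) - K(10) = 17 = R
  K(10) - W(22) = 14 = O
  V(21) - U(20) = 1 = B
  F(5) - B(1) = 4 = E
Plaintext: ALGORITHMPROBE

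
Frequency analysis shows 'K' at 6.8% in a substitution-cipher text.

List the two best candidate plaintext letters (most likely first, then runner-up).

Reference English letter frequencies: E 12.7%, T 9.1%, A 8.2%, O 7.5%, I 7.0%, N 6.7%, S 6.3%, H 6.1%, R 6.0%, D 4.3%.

Step 1: Observed frequency of 'K' is 6.8%.
Step 2: Compute distances to each reference frequency and sort:
  N (6.7%): difference = 0.1% <-- BEST
  I (7.0%): difference = 0.2% <-- RUNNER-UP
  S (6.3%): difference = 0.5%
  O (7.5%): difference = 0.7%
  H (6.1%): difference = 0.7%
Step 3: Most likely is 'N' (6.7%, diff 0.1%); second most likely is 'I' (7.0%, diff 0.2%).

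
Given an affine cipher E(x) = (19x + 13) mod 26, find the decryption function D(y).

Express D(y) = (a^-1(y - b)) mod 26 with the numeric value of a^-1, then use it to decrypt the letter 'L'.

Step 1: Find a^-1, the modular inverse of 19 mod 26.
Step 2: We need 19 * a^-1 = 1 (mod 26).
Step 3: 19 * 11 = 209 = 8 * 26 + 1, so a^-1 = 11.
Step 4: D(y) = 11(y - 13) mod 26.
Step 5: Apply to 'L' (y = 11): D(11) = 11 * (11 - 13) mod 26 = 11 * -2 mod 26 = 4 -> 'E'.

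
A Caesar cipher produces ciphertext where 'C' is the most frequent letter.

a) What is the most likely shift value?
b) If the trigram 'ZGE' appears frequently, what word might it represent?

Step 1: In English, 'E' is the most frequent letter (12.7%).
Step 2: The most frequent ciphertext letter is 'C' (position 2).
Step 3: Shift = (2 - 4) mod 26 = 24.
Step 4: Decrypt 'ZGE' by shifting back 24:
  Z -> B
  G -> I
  E -> G
Step 5: 'ZGE' decrypts to 'BIG'.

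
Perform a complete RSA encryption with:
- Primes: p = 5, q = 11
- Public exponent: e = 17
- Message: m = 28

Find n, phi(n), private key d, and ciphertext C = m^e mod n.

Step 1: n = 5 * 11 = 55.
Step 2: phi(n) = (5-1)(11-1) = 4 * 10 = 40.
Step 3: Find d = 17^(-1) mod 40 = 33.
  Verify: 17 * 33 = 561 = 1 (mod 40).
Step 4: C = 28^17 mod 55 = 8.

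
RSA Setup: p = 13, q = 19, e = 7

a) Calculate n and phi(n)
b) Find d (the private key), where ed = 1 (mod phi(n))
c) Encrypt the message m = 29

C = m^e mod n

Step 1: n = 13 * 19 = 247.
Step 2: phi(n) = (13-1)(19-1) = 12 * 18 = 216.
Step 3: Find d = 7^(-1) mod 216 = 31.
  Verify: 7 * 31 = 217 = 1 (mod 216).
Step 4: C = 29^7 mod 247 = 224.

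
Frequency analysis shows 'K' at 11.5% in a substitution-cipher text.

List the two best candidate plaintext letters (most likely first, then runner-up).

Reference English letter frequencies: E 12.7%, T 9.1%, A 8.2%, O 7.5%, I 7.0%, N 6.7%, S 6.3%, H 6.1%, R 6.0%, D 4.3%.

Step 1: Observed frequency of 'K' is 11.5%.
Step 2: Compute distances to each reference frequency and sort:
  E (12.7%): difference = 1.2% <-- BEST
  T (9.1%): difference = 2.4% <-- RUNNER-UP
  A (8.2%): difference = 3.3%
  O (7.5%): difference = 4.0%
  I (7.0%): difference = 4.5%
Step 3: Most likely is 'E' (12.7%, diff 1.2%); second most likely is 'T' (9.1%, diff 2.4%).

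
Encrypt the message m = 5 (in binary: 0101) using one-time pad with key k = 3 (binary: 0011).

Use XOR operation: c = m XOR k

Step 1: Write out the XOR operation bit by bit:
  Message: 0101
  Key:     0011
  XOR:     0110
Step 2: Convert to decimal: 0110 = 6.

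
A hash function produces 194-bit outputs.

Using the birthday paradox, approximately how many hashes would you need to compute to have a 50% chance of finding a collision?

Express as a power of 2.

Step 1: The birthday paradox gives collision probability ~50% after sqrt(2^n) = 2^(n/2) hashes.
Step 2: For 194-bit output: 2^(194/2) = 2^97.
Step 3: Approximately 2^97 hash computations needed.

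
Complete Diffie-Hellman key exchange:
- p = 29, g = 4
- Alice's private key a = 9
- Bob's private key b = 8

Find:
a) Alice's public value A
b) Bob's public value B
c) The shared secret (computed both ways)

Step 1: A = g^a mod p = 4^9 mod 29 = 13.
Step 2: B = g^b mod p = 4^8 mod 29 = 25.
Step 3: Alice computes s = B^a mod p = 25^9 mod 29 = 16.
Step 4: Bob computes s = A^b mod p = 13^8 mod 29 = 16.
Both sides agree: shared secret = 16.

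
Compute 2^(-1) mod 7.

Step 1: We need x such that 2 * x = 1 (mod 7).
Step 2: Using the extended Euclidean algorithm or trial:
  2 * 4 = 8 = 1 * 7 + 1.
Step 3: Since 8 mod 7 = 1, the inverse is x = 4.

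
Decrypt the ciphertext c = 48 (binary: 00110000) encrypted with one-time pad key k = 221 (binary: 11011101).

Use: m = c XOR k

Step 1: XOR ciphertext with key:
  Ciphertext: 00110000
  Key:        11011101
  XOR:        11101101
Step 2: Plaintext = 11101101 = 237 in decimal.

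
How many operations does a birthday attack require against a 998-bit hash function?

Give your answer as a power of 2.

Step 1: The birthday paradox gives collision probability ~50% after sqrt(2^n) = 2^(n/2) hashes.
Step 2: For 998-bit output: 2^(998/2) = 2^499.
Step 3: Approximately 2^499 hash computations needed.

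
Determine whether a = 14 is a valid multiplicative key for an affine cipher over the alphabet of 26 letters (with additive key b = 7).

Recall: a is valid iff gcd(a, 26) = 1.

Step 1: Compute gcd(14, 26).
Step 2: gcd(14, 26) = 2.
Since gcd = 2 != 1, 14 shares a common factor with 26, so it cannot be used.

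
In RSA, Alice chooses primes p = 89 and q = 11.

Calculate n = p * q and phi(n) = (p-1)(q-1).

Step 1: n = p * q = 89 * 11 = 979.
Step 2: phi(n) = (p-1)(q-1) = 88 * 10 = 880.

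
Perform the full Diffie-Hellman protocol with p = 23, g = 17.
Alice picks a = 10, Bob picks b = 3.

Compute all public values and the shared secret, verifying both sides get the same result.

Step 1: A = g^a mod p = 17^10 mod 23 = 4.
Step 2: B = g^b mod p = 17^3 mod 23 = 14.
Step 3: Alice computes s = B^a mod p = 14^10 mod 23 = 18.
Step 4: Bob computes s = A^b mod p = 4^3 mod 23 = 18.
Both sides agree: shared secret = 18.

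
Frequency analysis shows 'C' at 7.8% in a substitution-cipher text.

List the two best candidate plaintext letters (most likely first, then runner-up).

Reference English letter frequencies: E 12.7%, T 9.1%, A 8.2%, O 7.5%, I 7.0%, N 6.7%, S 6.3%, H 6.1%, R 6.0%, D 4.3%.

Step 1: Observed frequency of 'C' is 7.8%.
Step 2: Compute distances to each reference frequency and sort:
  O (7.5%): difference = 0.3% <-- BEST
  A (8.2%): difference = 0.4% <-- RUNNER-UP
  I (7.0%): difference = 0.8%
  N (6.7%): difference = 1.1%
  T (9.1%): difference = 1.3%
Step 3: Most likely is 'O' (7.5%, diff 0.3%); second most likely is 'A' (8.2%, diff 0.4%).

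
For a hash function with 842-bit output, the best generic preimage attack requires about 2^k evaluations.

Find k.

Step 1: The hash has a 842-bit output.
Step 2: Preimage resistance means: given a digest h(x), it should be infeasible to find any input that hashes to it.
With a 842-bit output there are 2^842 possible digests, so a generic brute-force preimage search costs about 2^842 evaluations.
Step 3: Security level = 842 bits.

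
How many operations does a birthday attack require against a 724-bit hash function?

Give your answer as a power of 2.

Step 1: The birthday paradox gives collision probability ~50% after sqrt(2^n) = 2^(n/2) hashes.
Step 2: For 724-bit output: 2^(724/2) = 2^362.
Step 3: Approximately 2^362 hash computations needed.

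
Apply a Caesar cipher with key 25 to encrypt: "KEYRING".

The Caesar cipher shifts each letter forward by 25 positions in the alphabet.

Step 1: For each letter, shift forward by 25 positions (mod 26).
  K (position 10) -> position (10+25) mod 26 = 9 -> J
  E (position 4) -> position (4+25) mod 26 = 3 -> D
  Y (position 24) -> position (24+25) mod 26 = 23 -> X
  R (position 17) -> position (17+25) mod 26 = 16 -> Q
  I (position 8) -> position (8+25) mod 26 = 7 -> H
  N (position 13) -> position (13+25) mod 26 = 12 -> M
  G (position 6) -> position (6+25) mod 26 = 5 -> F
Result: JDXQHMF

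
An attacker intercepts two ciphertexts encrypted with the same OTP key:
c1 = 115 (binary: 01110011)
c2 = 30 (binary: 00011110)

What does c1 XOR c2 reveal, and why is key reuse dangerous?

Step 1: c1 XOR c2 = (m1 XOR k) XOR (m2 XOR k).
Step 2: By XOR associativity/commutativity: = m1 XOR m2 XOR k XOR k = m1 XOR m2.
Step 3: 01110011 XOR 00011110 = 01101101 = 109.
Step 4: The key cancels out! An attacker learns m1 XOR m2 = 109, revealing the relationship between plaintexts.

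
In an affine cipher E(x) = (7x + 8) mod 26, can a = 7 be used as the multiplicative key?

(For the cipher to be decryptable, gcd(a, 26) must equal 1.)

Step 1: Compute gcd(7, 26).
Step 2: gcd(7, 26) = 1.
Since gcd = 1, 7 is coprime with 26, so it is a valid key.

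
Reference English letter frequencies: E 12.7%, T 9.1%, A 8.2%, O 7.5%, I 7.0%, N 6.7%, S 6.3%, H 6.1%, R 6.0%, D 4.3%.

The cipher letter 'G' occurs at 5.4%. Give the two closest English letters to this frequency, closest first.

Step 1: Observed frequency of 'G' is 5.4%.
Step 2: Compute distances to each reference frequency and sort:
  R (6.0%): difference = 0.6% <-- BEST
  H (6.1%): difference = 0.7% <-- RUNNER-UP
  S (6.3%): difference = 0.9%
  D (4.3%): difference = 1.1%
  N (6.7%): difference = 1.3%
Step 3: Most likely is 'R' (6.0%, diff 0.6%); second most likely is 'H' (6.1%, diff 0.7%).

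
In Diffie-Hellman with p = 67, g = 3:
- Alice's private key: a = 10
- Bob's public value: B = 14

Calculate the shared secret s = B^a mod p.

Step 1: s = B^a mod p = 14^10 mod 67.
  14^1 mod 67 = 14
  14^2 mod 67 = (14 * 14) mod 67 = 62
  14^3 mod 67 = (62 * 14) mod 67 = 64
  14^4 mod 67 = (64 * 14) mod 67 = 25
  14^5 mod 67 = (25 * 14) mod 67 = 15
  14^6 mod 67 = (15 * 14) mod 67 = 9
  14^7 mod 67 = (9 * 14) mod 67 = 59
  14^8 mod 67 = (59 * 14) mod 67 = 22
  14^9 mod 67 = (22 * 14) mod 67 = 40
  14^10 mod 67 = (40 * 14) mod 67 = 24
Result: shared secret = 24.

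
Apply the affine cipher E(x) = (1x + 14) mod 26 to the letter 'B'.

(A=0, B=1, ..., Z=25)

Step 1: Convert 'B' to number: x = 1.
Step 2: E(1) = (1 * 1 + 14) mod 26 = 15 mod 26 = 15.
Step 3: Convert 15 back to letter: P.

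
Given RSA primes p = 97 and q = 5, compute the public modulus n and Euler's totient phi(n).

Step 1: n = p * q = 97 * 5 = 485.
Step 2: phi(n) = (p-1)(q-1) = 96 * 4 = 384.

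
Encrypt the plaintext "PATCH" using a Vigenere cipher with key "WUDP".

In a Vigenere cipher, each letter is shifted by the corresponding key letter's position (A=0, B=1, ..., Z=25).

Step 1: Repeat key to match plaintext length:
  Plaintext: PATCH
  Key:       WUDPW
Step 2: Encrypt each letter:
  P(15) + W(22) = (15+22) mod 26 = 11 = L
  A(0) + U(20) = (0+20) mod 26 = 20 = U
  T(19) + D(3) = (19+3) mod 26 = 22 = W
  C(2) + P(15) = (2+15) mod 26 = 17 = R
  H(7) + W(22) = (7+22) mod 26 = 3 = D
Ciphertext: LUWRD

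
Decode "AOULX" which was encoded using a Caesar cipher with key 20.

Step 1: Reverse the shift by subtracting 20 from each letter position.
  A (position 0) -> position (0-20) mod 26 = 6 -> G
  O (position 14) -> position (14-20) mod 26 = 20 -> U
  U (position 20) -> position (20-20) mod 26 = 0 -> A
  L (position 11) -> position (11-20) mod 26 = 17 -> R
  X (position 23) -> position (23-20) mod 26 = 3 -> D
Decrypted message: GUARD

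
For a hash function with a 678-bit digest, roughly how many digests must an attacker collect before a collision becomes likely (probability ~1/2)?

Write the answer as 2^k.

Step 1: The birthday paradox gives collision probability ~50% after sqrt(2^n) = 2^(n/2) hashes.
Step 2: For 678-bit output: 2^(678/2) = 2^339.
Step 3: Approximately 2^339 hash computations needed.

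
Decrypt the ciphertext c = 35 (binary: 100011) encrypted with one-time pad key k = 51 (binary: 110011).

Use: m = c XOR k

Step 1: XOR ciphertext with key:
  Ciphertext: 100011
  Key:        110011
  XOR:        010000
Step 2: Plaintext = 010000 = 16 in decimal.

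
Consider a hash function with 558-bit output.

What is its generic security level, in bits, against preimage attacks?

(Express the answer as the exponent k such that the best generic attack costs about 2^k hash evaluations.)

Step 1: The hash has a 558-bit output.
Step 2: Preimage resistance means: given a digest h(x), it should be infeasible to find any input that hashes to it.
With a 558-bit output there are 2^558 possible digests, so a generic brute-force preimage search costs about 2^558 evaluations.
Step 3: Security level = 558 bits.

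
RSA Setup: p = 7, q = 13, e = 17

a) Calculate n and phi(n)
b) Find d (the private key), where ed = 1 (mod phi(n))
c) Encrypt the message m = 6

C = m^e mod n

Step 1: n = 7 * 13 = 91.
Step 2: phi(n) = (7-1)(13-1) = 6 * 12 = 72.
Step 3: Find d = 17^(-1) mod 72 = 17.
  Verify: 17 * 17 = 289 = 1 (mod 72).
Step 4: C = 6^17 mod 91 = 41.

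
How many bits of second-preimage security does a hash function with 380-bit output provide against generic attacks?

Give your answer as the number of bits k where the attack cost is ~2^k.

Step 1: The hash has a 380-bit output.
Step 2: Second-preimage resistance means: given a specific input x, it should be infeasible to find a different y with h(y) = h(x).
With a 380-bit output, a generic search for a second preimage costs about 2^380 evaluations (each trial matches the fixed target with probability 2^-380).
Step 3: Security level = 380 bits.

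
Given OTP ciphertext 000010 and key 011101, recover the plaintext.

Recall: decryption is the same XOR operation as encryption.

Step 1: XOR ciphertext with key:
  Ciphertext: 000010
  Key:        011101
  XOR:        011111
Step 2: Plaintext = 011111 = 31 in decimal.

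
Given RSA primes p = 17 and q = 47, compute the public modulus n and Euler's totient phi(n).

Step 1: n = p * q = 17 * 47 = 799.
Step 2: phi(n) = (p-1)(q-1) = 16 * 46 = 736.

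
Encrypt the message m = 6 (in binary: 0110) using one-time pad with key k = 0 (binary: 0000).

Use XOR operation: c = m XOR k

Step 1: Write out the XOR operation bit by bit:
  Message: 0110
  Key:     0000
  XOR:     0110
Step 2: Convert to decimal: 0110 = 6.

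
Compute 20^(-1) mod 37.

Step 1: We need x such that 20 * x = 1 (mod 37).
Step 2: Using the extended Euclidean algorithm or trial:
  20 * 13 = 260 = 7 * 37 + 1.
Step 3: Since 260 mod 37 = 1, the inverse is x = 13.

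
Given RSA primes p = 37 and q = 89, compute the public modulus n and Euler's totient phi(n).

Step 1: n = p * q = 37 * 89 = 3293.
Step 2: phi(n) = (p-1)(q-1) = 36 * 88 = 3168.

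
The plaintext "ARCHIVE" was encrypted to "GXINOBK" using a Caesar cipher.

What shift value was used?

Step 1: Compare first letters: A (position 0) -> G (position 6).
Step 2: Shift = (6 - 0) mod 26 = 6.
The shift value is 6.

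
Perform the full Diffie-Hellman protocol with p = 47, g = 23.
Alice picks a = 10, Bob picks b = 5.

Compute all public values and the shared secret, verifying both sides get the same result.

Step 1: A = g^a mod p = 23^10 mod 47 = 14.
Step 2: B = g^b mod p = 23^5 mod 47 = 22.
Step 3: Alice computes s = B^a mod p = 22^10 mod 47 = 3.
Step 4: Bob computes s = A^b mod p = 14^5 mod 47 = 3.
Both sides agree: shared secret = 3.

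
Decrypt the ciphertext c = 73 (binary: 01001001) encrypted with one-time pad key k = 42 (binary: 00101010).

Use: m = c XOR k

Step 1: XOR ciphertext with key:
  Ciphertext: 01001001
  Key:        00101010
  XOR:        01100011
Step 2: Plaintext = 01100011 = 99 in decimal.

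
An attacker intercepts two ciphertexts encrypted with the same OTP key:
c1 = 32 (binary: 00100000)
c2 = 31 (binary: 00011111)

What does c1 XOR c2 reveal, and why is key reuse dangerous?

Step 1: c1 XOR c2 = (m1 XOR k) XOR (m2 XOR k).
Step 2: By XOR associativity/commutativity: = m1 XOR m2 XOR k XOR k = m1 XOR m2.
Step 3: 00100000 XOR 00011111 = 00111111 = 63.
Step 4: The key cancels out! An attacker learns m1 XOR m2 = 63, revealing the relationship between plaintexts.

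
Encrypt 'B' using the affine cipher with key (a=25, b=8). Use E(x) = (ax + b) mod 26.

Step 1: Convert 'B' to number: x = 1.
Step 2: E(1) = (25 * 1 + 8) mod 26 = 33 mod 26 = 7.
Step 3: Convert 7 back to letter: H.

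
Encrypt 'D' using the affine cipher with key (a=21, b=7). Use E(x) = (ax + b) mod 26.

Step 1: Convert 'D' to number: x = 3.
Step 2: E(3) = (21 * 3 + 7) mod 26 = 70 mod 26 = 18.
Step 3: Convert 18 back to letter: S.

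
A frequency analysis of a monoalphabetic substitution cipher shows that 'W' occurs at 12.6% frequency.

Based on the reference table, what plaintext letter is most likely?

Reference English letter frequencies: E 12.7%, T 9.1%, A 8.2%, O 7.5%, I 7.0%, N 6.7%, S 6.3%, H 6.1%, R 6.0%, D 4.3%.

Step 1: The observed frequency is 12.6%.
Step 2: Compare with English frequencies:
  E: 12.7% (difference: 0.1%) <-- closest
  T: 9.1% (difference: 3.5%)
  A: 8.2% (difference: 4.4%)
  O: 7.5% (difference: 5.1%)
  I: 7.0% (difference: 5.6%)
  N: 6.7% (difference: 5.9%)
  S: 6.3% (difference: 6.3%)
  H: 6.1% (difference: 6.5%)
  R: 6.0% (difference: 6.6%)
  D: 4.3% (difference: 8.3%)
Step 3: 'W' most likely represents 'E' (frequency 12.7%).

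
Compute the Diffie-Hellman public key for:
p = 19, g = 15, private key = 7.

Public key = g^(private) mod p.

Step 1: A = g^a mod p = 15^7 mod 19.
  15^1 mod 19 = 15
  15^2 mod 19 = (15 * 15) mod 19 = 16
  15^3 mod 19 = (16 * 15) mod 19 = 12
  15^4 mod 19 = (12 * 15) mod 19 = 9
  15^5 mod 19 = (9 * 15) mod 19 = 2
  15^6 mod 19 = (2 * 15) mod 19 = 11
  15^7 mod 19 = (11 * 15) mod 19 = 13
Result: A = 13.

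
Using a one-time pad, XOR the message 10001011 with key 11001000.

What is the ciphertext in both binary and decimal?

Step 1: Write out the XOR operation bit by bit:
  Message: 10001011
  Key:     11001000
  XOR:     01000011
Step 2: Convert to decimal: 01000011 = 67.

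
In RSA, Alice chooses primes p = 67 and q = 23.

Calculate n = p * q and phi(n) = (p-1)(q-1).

Step 1: n = p * q = 67 * 23 = 1541.
Step 2: phi(n) = (p-1)(q-1) = 66 * 22 = 1452.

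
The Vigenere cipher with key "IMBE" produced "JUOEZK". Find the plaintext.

Step 1: Extend key: IMBEIM
Step 2: Decrypt each letter (c - k) mod 26:
  J(9) - I(8) = (9-8) mod 26 = 1 = B
  U(20) - M(12) = (20-12) mod 26 = 8 = I
  O(14) - B(1) = (14-1) mod 26 = 13 = N
  E(4) - E(4) = (4-4) mod 26 = 0 = A
  Z(25) - I(8) = (25-8) mod 26 = 17 = R
  K(10) - M(12) = (10-12) mod 26 = 24 = Y
Plaintext: BINARY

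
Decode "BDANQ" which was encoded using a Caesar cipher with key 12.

Step 1: Reverse the shift by subtracting 12 from each letter position.
  B (position 1) -> position (1-12) mod 26 = 15 -> P
  D (position 3) -> position (3-12) mod 26 = 17 -> R
  A (position 0) -> position (0-12) mod 26 = 14 -> O
  N (position 13) -> position (13-12) mod 26 = 1 -> B
  Q (position 16) -> position (16-12) mod 26 = 4 -> E
Decrypted message: PROBE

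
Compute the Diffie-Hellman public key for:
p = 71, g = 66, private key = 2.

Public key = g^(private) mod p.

Step 1: A = g^a mod p = 66^2 mod 71.
  66^1 mod 71 = 66
  66^2 mod 71 = (66 * 66) mod 71 = 25
Result: A = 25.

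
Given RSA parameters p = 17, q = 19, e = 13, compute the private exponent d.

Step 1: n = 17 * 19 = 323.
Step 2: phi(n) = 16 * 18 = 288.
Step 3: Find d such that 13 * d = 1 (mod 288).
Step 4: d = 13^(-1) mod 288 = 133.
Verification: 13 * 133 = 1729 = 6 * 288 + 1.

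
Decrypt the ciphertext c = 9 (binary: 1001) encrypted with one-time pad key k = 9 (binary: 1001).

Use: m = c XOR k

Step 1: XOR ciphertext with key:
  Ciphertext: 1001
  Key:        1001
  XOR:        0000
Step 2: Plaintext = 0000 = 0 in decimal.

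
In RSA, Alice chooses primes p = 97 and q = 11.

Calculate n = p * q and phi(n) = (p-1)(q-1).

Step 1: n = p * q = 97 * 11 = 1067.
Step 2: phi(n) = (p-1)(q-1) = 96 * 10 = 960.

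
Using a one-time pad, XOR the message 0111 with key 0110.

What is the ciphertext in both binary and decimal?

Step 1: Write out the XOR operation bit by bit:
  Message: 0111
  Key:     0110
  XOR:     0001
Step 2: Convert to decimal: 0001 = 1.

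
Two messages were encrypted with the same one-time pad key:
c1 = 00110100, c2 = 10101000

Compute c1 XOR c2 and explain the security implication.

Step 1: c1 XOR c2 = (m1 XOR k) XOR (m2 XOR k).
Step 2: By XOR associativity/commutativity: = m1 XOR m2 XOR k XOR k = m1 XOR m2.
Step 3: 00110100 XOR 10101000 = 10011100 = 156.
Step 4: The key cancels out! An attacker learns m1 XOR m2 = 156, revealing the relationship between plaintexts.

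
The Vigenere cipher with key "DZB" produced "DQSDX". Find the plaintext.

Step 1: Extend key: DZBDZ
Step 2: Decrypt each letter (c - k) mod 26:
  D(3) - D(3) = (3-3) mod 26 = 0 = A
  Q(16) - Z(25) = (16-25) mod 26 = 17 = R
  S(18) - B(1) = (18-1) mod 26 = 17 = R
  D(3) - D(3) = (3-3) mod 26 = 0 = A
  X(23) - Z(25) = (23-25) mod 26 = 24 = Y
Plaintext: ARRAY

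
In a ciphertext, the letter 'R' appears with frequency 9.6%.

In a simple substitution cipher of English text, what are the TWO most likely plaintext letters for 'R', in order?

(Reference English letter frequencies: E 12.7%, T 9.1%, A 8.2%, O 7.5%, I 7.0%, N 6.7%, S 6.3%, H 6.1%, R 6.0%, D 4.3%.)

Step 1: Observed frequency of 'R' is 9.6%.
Step 2: Compute distances to each reference frequency and sort:
  T (9.1%): difference = 0.5% <-- BEST
  A (8.2%): difference = 1.4% <-- RUNNER-UP
  O (7.5%): difference = 2.1%
  I (7.0%): difference = 2.6%
  N (6.7%): difference = 2.9%
Step 3: Most likely is 'T' (9.1%, diff 0.5%); second most likely is 'A' (8.2%, diff 1.4%).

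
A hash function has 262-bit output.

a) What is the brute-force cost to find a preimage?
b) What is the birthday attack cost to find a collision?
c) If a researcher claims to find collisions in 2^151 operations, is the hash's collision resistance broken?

Step 1: Preimage resistance requires brute-force of 2^262 operations.
Step 2: Collision resistance (birthday bound) = 2^(262/2) = 2^131.
Step 3: The claimed attack costs 2^151 operations.
Step 4: Since 2^151 >= 2^131, the claimed attack is no faster than the generic birthday attack, so this does not break collision resistance.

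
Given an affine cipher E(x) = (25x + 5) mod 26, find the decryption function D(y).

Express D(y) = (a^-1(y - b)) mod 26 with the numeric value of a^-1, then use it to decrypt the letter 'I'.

Step 1: Find a^-1, the modular inverse of 25 mod 26.
Step 2: We need 25 * a^-1 = 1 (mod 26).
Step 3: 25 * 25 = 625 = 24 * 26 + 1, so a^-1 = 25.
Step 4: D(y) = 25(y - 5) mod 26.
Step 5: Apply to 'I' (y = 8): D(8) = 25 * (8 - 5) mod 26 = 25 * 3 mod 26 = 23 -> 'X'.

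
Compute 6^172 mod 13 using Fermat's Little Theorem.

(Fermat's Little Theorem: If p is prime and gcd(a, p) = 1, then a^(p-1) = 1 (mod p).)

Step 1: Since 13 is prime, by Fermat's Little Theorem: 6^12 = 1 (mod 13).
Step 2: Reduce exponent: 172 mod 12 = 4.
Step 3: So 6^172 = 6^4 (mod 13).
Step 4: 6^4 mod 13 = 9.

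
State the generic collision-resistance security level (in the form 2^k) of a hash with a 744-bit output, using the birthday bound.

Step 1: The birthday paradox gives collision probability ~50% after sqrt(2^n) = 2^(n/2) hashes.
Step 2: For 744-bit output: 2^(744/2) = 2^372.
Step 3: Approximately 2^372 hash computations needed.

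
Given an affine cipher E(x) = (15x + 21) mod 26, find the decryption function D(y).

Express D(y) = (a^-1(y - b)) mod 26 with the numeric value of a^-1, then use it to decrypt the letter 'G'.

Step 1: Find a^-1, the modular inverse of 15 mod 26.
Step 2: We need 15 * a^-1 = 1 (mod 26).
Step 3: 15 * 7 = 105 = 4 * 26 + 1, so a^-1 = 7.
Step 4: D(y) = 7(y - 21) mod 26.
Step 5: Apply to 'G' (y = 6): D(6) = 7 * (6 - 21) mod 26 = 7 * -15 mod 26 = 25 -> 'Z'.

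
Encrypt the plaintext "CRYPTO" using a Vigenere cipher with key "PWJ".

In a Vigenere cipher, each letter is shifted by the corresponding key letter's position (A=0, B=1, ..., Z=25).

Step 1: Repeat key to match plaintext length:
  Plaintext: CRYPTO
  Key:       PWJPWJ
Step 2: Encrypt each letter:
  C(2) + P(15) = (2+15) mod 26 = 17 = R
  R(17) + W(22) = (17+22) mod 26 = 13 = N
  Y(24) + J(9) = (24+9) mod 26 = 7 = H
  P(15) + P(15) = (15+15) mod 26 = 4 = E
  T(19) + W(22) = (19+22) mod 26 = 15 = P
  O(14) + J(9) = (14+9) mod 26 = 23 = X
Ciphertext: RNHEPX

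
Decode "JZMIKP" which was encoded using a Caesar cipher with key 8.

Step 1: Reverse the shift by subtracting 8 from each letter position.
  J (position 9) -> position (9-8) mod 26 = 1 -> B
  Z (position 25) -> position (25-8) mod 26 = 17 -> R
  M (position 12) -> position (12-8) mod 26 = 4 -> E
  I (position 8) -> position (8-8) mod 26 = 0 -> A
  K (position 10) -> position (10-8) mod 26 = 2 -> C
  P (position 15) -> position (15-8) mod 26 = 7 -> H
Decrypted message: BREACH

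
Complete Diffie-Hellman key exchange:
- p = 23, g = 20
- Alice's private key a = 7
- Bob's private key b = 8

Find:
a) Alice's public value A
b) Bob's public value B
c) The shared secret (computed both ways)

Step 1: A = g^a mod p = 20^7 mod 23 = 21.
Step 2: B = g^b mod p = 20^8 mod 23 = 6.
Step 3: Alice computes s = B^a mod p = 6^7 mod 23 = 3.
Step 4: Bob computes s = A^b mod p = 21^8 mod 23 = 3.
Both sides agree: shared secret = 3.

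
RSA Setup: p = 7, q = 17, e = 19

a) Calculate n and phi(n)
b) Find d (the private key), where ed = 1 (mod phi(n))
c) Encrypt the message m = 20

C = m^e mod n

Step 1: n = 7 * 17 = 119.
Step 2: phi(n) = (7-1)(17-1) = 6 * 16 = 96.
Step 3: Find d = 19^(-1) mod 96 = 91.
  Verify: 19 * 91 = 1729 = 1 (mod 96).
Step 4: C = 20^19 mod 119 = 27.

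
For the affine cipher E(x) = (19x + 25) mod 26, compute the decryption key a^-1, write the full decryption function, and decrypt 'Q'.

Step 1: Find a^-1, the modular inverse of 19 mod 26.
Step 2: We need 19 * a^-1 = 1 (mod 26).
Step 3: 19 * 11 = 209 = 8 * 26 + 1, so a^-1 = 11.
Step 4: D(y) = 11(y - 25) mod 26.
Step 5: Apply to 'Q' (y = 16): D(16) = 11 * (16 - 25) mod 26 = 11 * -9 mod 26 = 5 -> 'F'.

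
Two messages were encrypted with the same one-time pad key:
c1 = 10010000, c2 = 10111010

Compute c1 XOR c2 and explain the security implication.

Step 1: c1 XOR c2 = (m1 XOR k) XOR (m2 XOR k).
Step 2: By XOR associativity/commutativity: = m1 XOR m2 XOR k XOR k = m1 XOR m2.
Step 3: 10010000 XOR 10111010 = 00101010 = 42.
Step 4: The key cancels out! An attacker learns m1 XOR m2 = 42, revealing the relationship between plaintexts.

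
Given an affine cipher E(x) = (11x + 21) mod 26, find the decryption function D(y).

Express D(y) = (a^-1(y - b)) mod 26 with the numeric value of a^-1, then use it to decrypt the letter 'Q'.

Step 1: Find a^-1, the modular inverse of 11 mod 26.
Step 2: We need 11 * a^-1 = 1 (mod 26).
Step 3: 11 * 19 = 209 = 8 * 26 + 1, so a^-1 = 19.
Step 4: D(y) = 19(y - 21) mod 26.
Step 5: Apply to 'Q' (y = 16): D(16) = 19 * (16 - 21) mod 26 = 19 * -5 mod 26 = 9 -> 'J'.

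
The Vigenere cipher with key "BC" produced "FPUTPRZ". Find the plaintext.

Step 1: Extend key: BCBCBCB
Step 2: Decrypt each letter (c - k) mod 26:
  F(5) - B(1) = (5-1) mod 26 = 4 = E
  P(15) - C(2) = (15-2) mod 26 = 13 = N
  U(20) - B(1) = (20-1) mod 26 = 19 = T
  T(19) - C(2) = (19-2) mod 26 = 17 = R
  P(15) - B(1) = (15-1) mod 26 = 14 = O
  R(17) - C(2) = (17-2) mod 26 = 15 = P
  Z(25) - B(1) = (25-1) mod 26 = 24 = Y
Plaintext: ENTROPY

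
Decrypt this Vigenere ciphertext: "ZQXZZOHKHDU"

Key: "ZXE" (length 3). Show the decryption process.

Step 1: Key 'ZXE' has length 3. Extended key: ZXEZXEZXEZX
Step 2: Decrypt each position:
  Z(25) - Z(25) = 0 = A
  Q(16) - X(23) = 19 = T
  X(23) - E(4) = 19 = T
  Z(25) - Z(25) = 0 = A
  Z(25) - X(23) = 2 = C
  O(14) - E(4) = 10 = K
  H(7) - Z(25) = 8 = I
  K(10) - X(23) = 13 = N
  H(7) - E(4) = 3 = D
  D(3) - Z(25) = 4 = E
  U(20) - X(23) = 23 = X
Plaintext: ATTACKINDEX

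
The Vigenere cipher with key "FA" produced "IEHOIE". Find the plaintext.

Step 1: Extend key: FAFAFA
Step 2: Decrypt each letter (c - k) mod 26:
  I(8) - F(5) = (8-5) mod 26 = 3 = D
  E(4) - A(0) = (4-0) mod 26 = 4 = E
  H(7) - F(5) = (7-5) mod 26 = 2 = C
  O(14) - A(0) = (14-0) mod 26 = 14 = O
  I(8) - F(5) = (8-5) mod 26 = 3 = D
  E(4) - A(0) = (4-0) mod 26 = 4 = E
Plaintext: DECODE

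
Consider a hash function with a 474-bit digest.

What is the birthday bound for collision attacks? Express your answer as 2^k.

Step 1: The birthday paradox gives collision probability ~50% after sqrt(2^n) = 2^(n/2) hashes.
Step 2: For 474-bit output: 2^(474/2) = 2^237.
Step 3: Approximately 2^237 hash computations needed.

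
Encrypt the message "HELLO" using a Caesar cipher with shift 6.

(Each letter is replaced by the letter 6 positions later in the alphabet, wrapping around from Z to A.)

Step 1: For each letter, shift forward by 6 positions (mod 26).
  H (position 7) -> position (7+6) mod 26 = 13 -> N
  E (position 4) -> position (4+6) mod 26 = 10 -> K
  L (position 11) -> position (11+6) mod 26 = 17 -> R
  L (position 11) -> position (11+6) mod 26 = 17 -> R
  O (position 14) -> position (14+6) mod 26 = 20 -> U
Result: NKRRU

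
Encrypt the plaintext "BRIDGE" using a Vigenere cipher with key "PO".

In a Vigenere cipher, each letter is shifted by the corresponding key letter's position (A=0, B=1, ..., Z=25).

Step 1: Repeat key to match plaintext length:
  Plaintext: BRIDGE
  Key:       POPOPO
Step 2: Encrypt each letter:
  B(1) + P(15) = (1+15) mod 26 = 16 = Q
  R(17) + O(14) = (17+14) mod 26 = 5 = F
  I(8) + P(15) = (8+15) mod 26 = 23 = X
  D(3) + O(14) = (3+14) mod 26 = 17 = R
  G(6) + P(15) = (6+15) mod 26 = 21 = V
  E(4) + O(14) = (4+14) mod 26 = 18 = S
Ciphertext: QFXRVS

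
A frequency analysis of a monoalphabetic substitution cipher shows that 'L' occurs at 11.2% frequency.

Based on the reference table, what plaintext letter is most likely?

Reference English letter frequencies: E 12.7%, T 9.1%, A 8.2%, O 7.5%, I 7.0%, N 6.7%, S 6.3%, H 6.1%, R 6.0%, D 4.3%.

Step 1: The observed frequency is 11.2%.
Step 2: Compare with English frequencies:
  E: 12.7% (difference: 1.5%) <-- closest
  T: 9.1% (difference: 2.1%)
  A: 8.2% (difference: 3.0%)
  O: 7.5% (difference: 3.7%)
  I: 7.0% (difference: 4.2%)
  N: 6.7% (difference: 4.5%)
  S: 6.3% (difference: 4.9%)
  H: 6.1% (difference: 5.1%)
  R: 6.0% (difference: 5.2%)
  D: 4.3% (difference: 6.9%)
Step 3: 'L' most likely represents 'E' (frequency 12.7%).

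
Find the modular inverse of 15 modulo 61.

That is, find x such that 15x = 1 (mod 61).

Step 1: We need x such that 15 * x = 1 (mod 61).
Step 2: Using the extended Euclidean algorithm or trial:
  15 * 57 = 855 = 14 * 61 + 1.
Step 3: Since 855 mod 61 = 1, the inverse is x = 57.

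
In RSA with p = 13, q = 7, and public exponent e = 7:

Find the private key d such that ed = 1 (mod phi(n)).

Step 1: n = 13 * 7 = 91.
Step 2: phi(n) = 12 * 6 = 72.
Step 3: Find d such that 7 * d = 1 (mod 72).
Step 4: d = 7^(-1) mod 72 = 31.
Verification: 7 * 31 = 217 = 3 * 72 + 1.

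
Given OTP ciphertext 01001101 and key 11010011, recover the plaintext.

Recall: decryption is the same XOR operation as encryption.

Step 1: XOR ciphertext with key:
  Ciphertext: 01001101
  Key:        11010011
  XOR:        10011110
Step 2: Plaintext = 10011110 = 158 in decimal.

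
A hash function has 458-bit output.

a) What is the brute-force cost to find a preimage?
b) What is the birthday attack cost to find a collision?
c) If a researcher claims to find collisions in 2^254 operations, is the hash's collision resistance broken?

Step 1: Preimage resistance requires brute-force of 2^458 operations.
Step 2: Collision resistance (birthday bound) = 2^(458/2) = 2^229.
Step 3: The claimed attack costs 2^254 operations.
Step 4: Since 2^254 >= 2^229, the claimed attack is no faster than the generic birthday attack, so this does not break collision resistance.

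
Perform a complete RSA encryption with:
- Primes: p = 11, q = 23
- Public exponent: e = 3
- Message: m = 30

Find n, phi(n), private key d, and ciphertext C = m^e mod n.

Step 1: n = 11 * 23 = 253.
Step 2: phi(n) = (11-1)(23-1) = 10 * 22 = 220.
Step 3: Find d = 3^(-1) mod 220 = 147.
  Verify: 3 * 147 = 441 = 1 (mod 220).
Step 4: C = 30^3 mod 253 = 182.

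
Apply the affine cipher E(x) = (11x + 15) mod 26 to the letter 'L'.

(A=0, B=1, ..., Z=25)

Step 1: Convert 'L' to number: x = 11.
Step 2: E(11) = (11 * 11 + 15) mod 26 = 136 mod 26 = 6.
Step 3: Convert 6 back to letter: G.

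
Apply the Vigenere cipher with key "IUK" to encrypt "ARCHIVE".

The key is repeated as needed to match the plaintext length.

Step 1: Repeat key to match plaintext length:
  Plaintext: ARCHIVE
  Key:       IUKIUKI
Step 2: Encrypt each letter:
  A(0) + I(8) = (0+8) mod 26 = 8 = I
  R(17) + U(20) = (17+20) mod 26 = 11 = L
  C(2) + K(10) = (2+10) mod 26 = 12 = M
  H(7) + I(8) = (7+8) mod 26 = 15 = P
  I(8) + U(20) = (8+20) mod 26 = 2 = C
  V(21) + K(10) = (21+10) mod 26 = 5 = F
  E(4) + I(8) = (4+8) mod 26 = 12 = M
Ciphertext: ILMPCFM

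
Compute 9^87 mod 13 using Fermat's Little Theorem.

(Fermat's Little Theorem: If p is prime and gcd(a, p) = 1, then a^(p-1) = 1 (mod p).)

Step 1: Since 13 is prime, by Fermat's Little Theorem: 9^12 = 1 (mod 13).
Step 2: Reduce exponent: 87 mod 12 = 3.
Step 3: So 9^87 = 9^3 (mod 13).
Step 4: 9^3 mod 13 = 1.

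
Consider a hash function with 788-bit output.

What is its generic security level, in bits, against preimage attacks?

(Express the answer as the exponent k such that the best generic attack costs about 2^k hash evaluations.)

Step 1: The hash has a 788-bit output.
Step 2: Preimage resistance means: given a digest h(x), it should be infeasible to find any input that hashes to it.
With a 788-bit output there are 2^788 possible digests, so a generic brute-force preimage search costs about 2^788 evaluations.
Step 3: Security level = 788 bits.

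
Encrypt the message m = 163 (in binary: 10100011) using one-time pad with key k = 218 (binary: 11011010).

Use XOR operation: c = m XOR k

Step 1: Write out the XOR operation bit by bit:
  Message: 10100011
  Key:     11011010
  XOR:     01111001
Step 2: Convert to decimal: 01111001 = 121.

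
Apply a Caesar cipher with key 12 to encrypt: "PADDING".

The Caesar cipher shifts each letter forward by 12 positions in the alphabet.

Step 1: For each letter, shift forward by 12 positions (mod 26).
  P (position 15) -> position (15+12) mod 26 = 1 -> B
  A (position 0) -> position (0+12) mod 26 = 12 -> M
  D (position 3) -> position (3+12) mod 26 = 15 -> P
  D (position 3) -> position (3+12) mod 26 = 15 -> P
  I (position 8) -> position (8+12) mod 26 = 20 -> U
  N (position 13) -> position (13+12) mod 26 = 25 -> Z
  G (position 6) -> position (6+12) mod 26 = 18 -> S
Result: BMPPUZS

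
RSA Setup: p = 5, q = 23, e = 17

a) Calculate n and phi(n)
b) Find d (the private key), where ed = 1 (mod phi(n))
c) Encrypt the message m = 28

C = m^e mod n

Step 1: n = 5 * 23 = 115.
Step 2: phi(n) = (5-1)(23-1) = 4 * 22 = 88.
Step 3: Find d = 17^(-1) mod 88 = 57.
  Verify: 17 * 57 = 969 = 1 (mod 88).
Step 4: C = 28^17 mod 115 = 38.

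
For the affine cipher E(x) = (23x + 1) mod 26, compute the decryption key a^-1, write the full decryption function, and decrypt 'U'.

Step 1: Find a^-1, the modular inverse of 23 mod 26.
Step 2: We need 23 * a^-1 = 1 (mod 26).
Step 3: 23 * 17 = 391 = 15 * 26 + 1, so a^-1 = 17.
Step 4: D(y) = 17(y - 1) mod 26.
Step 5: Apply to 'U' (y = 20): D(20) = 17 * (20 - 1) mod 26 = 17 * 19 mod 26 = 11 -> 'L'.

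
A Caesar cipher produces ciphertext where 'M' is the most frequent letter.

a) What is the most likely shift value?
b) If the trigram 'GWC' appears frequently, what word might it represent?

Step 1: In English, 'E' is the most frequent letter (12.7%).
Step 2: The most frequent ciphertext letter is 'M' (position 12).
Step 3: Shift = (12 - 4) mod 26 = 8.
Step 4: Decrypt 'GWC' by shifting back 8:
  G -> Y
  W -> O
  C -> U
Step 5: 'GWC' decrypts to 'YOU'.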